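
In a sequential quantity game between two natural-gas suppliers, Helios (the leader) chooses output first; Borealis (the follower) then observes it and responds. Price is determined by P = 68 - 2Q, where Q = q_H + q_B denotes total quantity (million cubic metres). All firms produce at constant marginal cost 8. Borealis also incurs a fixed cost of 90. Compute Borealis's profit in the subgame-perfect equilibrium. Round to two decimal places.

Solve by backward induction. Given q_H, the follower Borealis maximises π_B = (68 - 2q_H - 2q_B)q_B - 8q_B.
Setting the follower's marginal profit to zero, 60 - 2q_H - 4q_B = 0, i.e. q_B = (60 - 2q_H)/4.
Helios substitutes q_B(q_H) into its own profit: π_H = q_H(68 - 2q_H - (60 - 2q_H)/2) - 8q_H = (38 - q_H)q_H - 8q_H.
Maximising: ∂π_H/∂q_H = 30 - 2q_H = 0, giving q_H = 15.
Then q_B = (60 - 2·15)/4 = 15/2.
Price P = 68 - 2·(45/2) = 23.
Borealis's profit: (23 - 8)·(15/2) - 90 = 45/2.

22.50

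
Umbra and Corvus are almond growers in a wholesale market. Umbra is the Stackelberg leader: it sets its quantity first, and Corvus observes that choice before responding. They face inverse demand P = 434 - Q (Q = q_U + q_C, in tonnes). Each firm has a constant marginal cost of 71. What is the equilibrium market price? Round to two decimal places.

Solve by backward induction. Given q_U, the follower Corvus maximises π_C = (434 - q_U - q_C)q_C - 71q_C.
∂π_C/∂q_C = 363 - q_U - 2q_C = 0 gives the reaction function q_C = (363 - q_U)/2.
The leader anticipates this reaction. Substituting into P = 434 - Q gives P = 505/2 - (1/2)q_U, so π_U = (505/2 - (1/2)q_U)q_U - 71q_U.
Maximising: ∂π_U/∂q_U = 363/2 - q_U = 0, giving q_U = 363/2.
Then q_C = (363 - 363/2)/2 = 363/4.
Total output Q = 1089/4, so price P = 434 - 1089/4 = 647/4.

161.75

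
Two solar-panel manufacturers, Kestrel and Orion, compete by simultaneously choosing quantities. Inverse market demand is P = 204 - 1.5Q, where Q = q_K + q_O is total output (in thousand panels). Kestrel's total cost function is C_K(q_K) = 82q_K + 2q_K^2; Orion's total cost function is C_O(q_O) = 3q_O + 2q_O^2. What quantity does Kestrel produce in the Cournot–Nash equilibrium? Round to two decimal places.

11.82

Kestrel's profit: π_K = (204 - 1.5Q)q_K - (82q_K + 2q_K²). Setting ∂π_K/∂q_K = 0: 122 - 7q_K - (3/2)(q_O) = 0.
Orion's first-order condition: 201 - 7q_O - (3/2)(q_K) = 0.
Rearranging gives the reaction functions q_K = (122 - (3/2)q_O)/7 and q_O = (201 - (3/2)q_K)/7.
Solving the pair: q_K = 130/11, q_O = 288/11.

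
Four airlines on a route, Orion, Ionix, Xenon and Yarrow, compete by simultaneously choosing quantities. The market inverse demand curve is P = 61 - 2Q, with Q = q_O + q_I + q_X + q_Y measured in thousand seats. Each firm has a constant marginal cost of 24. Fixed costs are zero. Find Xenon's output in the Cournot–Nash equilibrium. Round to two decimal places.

A representative firm's profit is π_i = q_i(61 - 2Q) - 24q_i.
First-order condition (treating rivals' output as given): 37 - 4q_i - 2·Σ_{j≠i} q_j = 0.
By symmetry each firm produces the same amount; substituting Σ_{j≠i} q_j = 3q_i yields q_i = 37/10.

3.70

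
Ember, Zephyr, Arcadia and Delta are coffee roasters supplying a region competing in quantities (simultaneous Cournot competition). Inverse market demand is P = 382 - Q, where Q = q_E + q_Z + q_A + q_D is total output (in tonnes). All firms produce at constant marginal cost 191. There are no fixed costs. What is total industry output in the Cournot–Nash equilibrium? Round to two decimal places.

Each firm earns π_i = (382 - Q)q_i - 191q_i.
First-order condition (treating rivals' output as given): 191 - 2q_i - Σ_{j≠i} q_j = 0.
By symmetry each firm produces the same amount; substituting Σ_{j≠i} q_j = 3q_i yields q_i = 191/5.
Total output Q = 191/5 + 191/5 + 191/5 + 191/5 = 764/5.

152.80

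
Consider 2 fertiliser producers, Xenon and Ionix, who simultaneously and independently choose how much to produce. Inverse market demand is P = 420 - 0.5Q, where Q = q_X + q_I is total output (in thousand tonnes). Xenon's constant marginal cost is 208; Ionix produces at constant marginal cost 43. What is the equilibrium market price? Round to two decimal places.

223.67

Xenon's profit: π_X = (420 - 0.5Q)q_X - (208q_X). Setting ∂π_X/∂q_X = 0: 212 - q_X - (1/2)(q_I) = 0.
Ionix's profit: π_I = (420 - 0.5Q)q_I - (43q_I). Setting ∂π_I/∂q_I = 0: 377 - q_I - (1/2)(q_X) = 0.
Rearranging gives the reaction functions q_X = (212 - (1/2)q_I) and q_I = (377 - (1/2)q_X).
Substituting one into the other gives q_X = 94/3 and q_I = 1084/3.
Total output Q = 1178/3, so price P = 420 - (1/2)·(1178/3) = 671/3.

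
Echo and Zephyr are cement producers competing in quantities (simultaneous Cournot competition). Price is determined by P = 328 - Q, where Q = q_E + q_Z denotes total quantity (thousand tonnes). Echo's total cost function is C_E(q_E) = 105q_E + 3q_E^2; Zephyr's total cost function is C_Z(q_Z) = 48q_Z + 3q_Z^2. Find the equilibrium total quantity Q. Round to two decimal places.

55.89

Echo's profit: π_E = (328 - Q)q_E - (105q_E + 3q_E²). Setting ∂π_E/∂q_E = 0: 223 - 8q_E - (q_Z) = 0.
Zephyr's profit: π_Z = (328 - Q)q_Z - (48q_Z + 3q_Z²). Setting ∂π_Z/∂q_Z = 0: 280 - 8q_Z - (q_E) = 0.
Rearranging gives the reaction functions q_E = (223 - q_Z)/8 and q_Z = (280 - q_E)/8.
Substituting one into the other gives q_E = 1504/63 and q_Z = 32.0159.
Total output Q = 1504/63 + 32.0159 = 503/9.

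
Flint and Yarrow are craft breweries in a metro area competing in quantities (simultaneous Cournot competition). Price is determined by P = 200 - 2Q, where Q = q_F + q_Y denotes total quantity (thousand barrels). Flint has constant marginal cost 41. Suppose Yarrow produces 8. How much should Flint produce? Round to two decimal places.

With the rival's output fixed at 8, Flint's profit is π_F = (200 - 2·8 - 2q_F)q_F - (41q_F) = (184 - 2q_F)q_F - (41q_F).
∂π_F/∂q_F = 143 - 4q_F = 0, so q_F = 143/4.

35.75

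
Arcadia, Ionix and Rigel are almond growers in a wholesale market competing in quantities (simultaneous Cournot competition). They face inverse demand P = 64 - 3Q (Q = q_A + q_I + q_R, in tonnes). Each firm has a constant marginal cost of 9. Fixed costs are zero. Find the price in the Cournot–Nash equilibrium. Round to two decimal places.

22.75

A representative firm's profit is π_i = q_i(64 - 3Q) - 9q_i.
First-order condition (treating rivals' output as given): 55 - 6q_i - 3·Σ_{j≠i} q_j = 0.
By symmetry each firm produces the same amount; substituting Σ_{j≠i} q_j = 2q_i yields q_i = 55/12.
Total output Q = 55/4, so price P = 64 - 3·(55/4) = 91/4.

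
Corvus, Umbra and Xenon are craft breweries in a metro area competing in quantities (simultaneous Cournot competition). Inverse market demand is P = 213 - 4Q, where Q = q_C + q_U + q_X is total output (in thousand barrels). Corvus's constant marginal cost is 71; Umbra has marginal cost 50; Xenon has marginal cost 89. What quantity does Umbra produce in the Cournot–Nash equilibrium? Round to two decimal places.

Corvus's profit: π_C = (213 - 4Q)q_C - (71q_C). Setting ∂π_C/∂q_C = 0: 142 - 8q_C - 4(q_U + q_X) = 0.
Umbra's first-order condition: 163 - 8q_U - 4(q_C + q_X) = 0.
Xenon's first-order condition: 124 - 8q_X - 4(q_C + q_U) = 0.
Adding the 3 first-order conditions: 429 − 16Q = 0, so Q = 429/16.
Back-substituting: q_C = (142 − 429/4)/4 = 139/16, q_U = (163 − 429/4)/4 = 223/16, q_X = (124 − 429/4)/4 = 67/16.

13.94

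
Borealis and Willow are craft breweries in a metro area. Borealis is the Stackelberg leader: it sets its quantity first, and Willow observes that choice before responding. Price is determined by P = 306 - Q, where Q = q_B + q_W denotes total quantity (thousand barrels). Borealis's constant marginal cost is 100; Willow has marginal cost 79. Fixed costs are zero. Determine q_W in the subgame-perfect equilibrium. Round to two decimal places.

The follower Willow best-responds to any q_B: π_W = (306 - Q)q_W - 79q_W.
∂π_W/∂q_W = 227 - q_B - 2q_W = 0 gives the reaction function q_W = (227 - q_B)/2.
Borealis substitutes q_W(q_B) into its own profit: π_B = q_B(306 - q_B - (227 - q_B)/2) - 100q_B = (385/2 - (1/2)q_B)q_B - 100q_B.
Leader FOC: 185/2 - q_B = 0, so q_B = 185/2.
Then q_W = (227 - 185/2)/2 = 269/4.

67.25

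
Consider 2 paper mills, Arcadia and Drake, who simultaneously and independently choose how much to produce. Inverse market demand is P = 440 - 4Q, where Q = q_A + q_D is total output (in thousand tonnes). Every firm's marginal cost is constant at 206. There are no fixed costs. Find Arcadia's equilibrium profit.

A representative firm's profit is π_i = q_i(440 - 4Q) - 206q_i.
First-order condition (treating rivals' output as given): 234 - 8q_i - 4q_j = 0.
By symmetry each firm produces the same amount; substituting q_j = q_i yields q_i = 234/12 = 39/2.
Price P = 440 - 4·39 = 284.
Arcadia's profit: (284 - 206)·(39/2) = 1521.

1521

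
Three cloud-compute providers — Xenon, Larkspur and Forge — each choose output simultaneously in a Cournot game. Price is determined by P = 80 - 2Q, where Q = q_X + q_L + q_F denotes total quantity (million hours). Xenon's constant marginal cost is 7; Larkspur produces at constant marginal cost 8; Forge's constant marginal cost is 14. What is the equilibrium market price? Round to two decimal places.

27.25

Xenon's profit: π_X = (80 - 2Q)q_X - (7q_X). Setting ∂π_X/∂q_X = 0: 73 - 4q_X - 2(q_L + q_F) = 0.
Larkspur's profit: π_L = (80 - 2Q)q_L - (8q_L). Setting ∂π_L/∂q_L = 0: 72 - 4q_L - 2(q_X + q_F) = 0.
Forge's first-order condition: 66 - 4q_F - 2(q_X + q_L) = 0.
Adding the 3 conditions: 211 − 4Q − 4Q = 0, i.e. Q = 211/8.
Back-substituting: q_X = (73 − 211/4)/2 = 81/8, q_L = (72 − 211/4)/2 = 77/8, q_F = (66 − 211/4)/2 = 53/8.
Total output Q = 211/8, so price P = 80 - 2·(211/8) = 109/4.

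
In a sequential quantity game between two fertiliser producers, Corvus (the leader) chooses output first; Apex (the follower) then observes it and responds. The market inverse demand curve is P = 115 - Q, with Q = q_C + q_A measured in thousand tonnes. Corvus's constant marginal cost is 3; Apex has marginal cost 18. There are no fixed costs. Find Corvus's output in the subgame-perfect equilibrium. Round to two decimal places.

Solve by backward induction. Given q_C, the follower Apex maximises π_A = (115 - q_C - q_A)q_A - 18q_A.
∂π_A/∂q_A = 97 - q_C - 2q_A = 0 gives the reaction function q_A = (97 - q_C)/2.
Corvus substitutes q_A(q_C) into its own profit: π_C = q_C(115 - q_C - (97 - q_C)/2) - 3q_C = (133/2 - (1/2)q_C)q_C - 3q_C.
Maximising: ∂π_C/∂q_C = 127/2 - q_C = 0, giving q_C = 127/2.
Then q_A = (97 - 127/2)/2 = 67/4.

63.50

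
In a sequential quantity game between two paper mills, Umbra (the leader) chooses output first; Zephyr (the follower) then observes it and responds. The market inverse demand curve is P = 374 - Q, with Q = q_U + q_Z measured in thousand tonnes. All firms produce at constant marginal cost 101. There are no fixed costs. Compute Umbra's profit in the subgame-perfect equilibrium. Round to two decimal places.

9316.13

The follower Zephyr best-responds to any q_U: π_Z = (374 - Q)q_Z - 101q_Z.
Setting the follower's marginal profit to zero, 273 - q_U - 2q_Z = 0, i.e. q_Z = (273 - q_U)/2.
Umbra substitutes q_Z(q_U) into its own profit: π_U = q_U(374 - q_U - (273 - q_U)/2) - 101q_U = (475/2 - (1/2)q_U)q_U - 101q_U.
Leader FOC: 273/2 - q_U = 0, so q_U = 273/2.
Then q_Z = (273 - 273/2)/2 = 273/4.
Price P = 374 - 819/4 = 677/4.
Umbra's profit: (677/4 - 101)·(273/2) = 9316.1250.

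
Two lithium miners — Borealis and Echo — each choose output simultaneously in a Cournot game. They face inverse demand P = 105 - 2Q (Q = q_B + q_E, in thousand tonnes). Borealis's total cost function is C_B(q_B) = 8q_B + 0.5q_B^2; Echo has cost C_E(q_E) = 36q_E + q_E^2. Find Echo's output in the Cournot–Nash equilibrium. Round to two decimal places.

Borealis's profit: π_B = (105 - 2Q)q_B - (8q_B + (1/2)q_B²). Setting ∂π_B/∂q_B = 0: 97 - 5q_B - 2(q_E) = 0.
Echo's first-order condition: 69 - 6q_E - 2(q_B) = 0.
So q_B = (97 - 2q_E)/5 and q_E = (69 - 2q_B)/6.
Substituting one into the other gives q_B = 222/13 and q_E = 151/26.

5.81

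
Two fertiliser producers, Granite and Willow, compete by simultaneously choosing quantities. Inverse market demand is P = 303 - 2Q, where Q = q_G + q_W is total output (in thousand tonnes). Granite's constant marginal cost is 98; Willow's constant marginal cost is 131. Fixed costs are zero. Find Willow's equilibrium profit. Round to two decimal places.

Granite's profit: π_G = (303 - 2Q)q_G - (98q_G). Setting ∂π_G/∂q_G = 0: 205 - 4q_G - 2(q_W) = 0.
Willow's profit: π_W = (303 - 2Q)q_W - (131q_W). Setting ∂π_W/∂q_W = 0: 172 - 4q_W - 2(q_G) = 0.
Best responses: q_G = (205 - 2q_W)/4, q_W = (172 - 2q_G)/4.
Solving the pair: q_G = 119/3, q_W = 139/6.
Price P = 303 - 2·(377/6) = 532/3.
Willow's profit: (532/3 - 131)·(139/6) = 1073.3889.

1073.39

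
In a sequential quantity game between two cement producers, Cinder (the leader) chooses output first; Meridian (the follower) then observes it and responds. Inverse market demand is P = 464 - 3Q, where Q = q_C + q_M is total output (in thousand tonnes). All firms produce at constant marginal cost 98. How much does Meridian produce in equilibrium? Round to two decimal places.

Solve by backward induction. Given q_C, the follower Meridian maximises π_M = (464 - 3q_C - 3q_M)q_M - 98q_M.
∂π_M/∂q_M = 366 - 3q_C - 6q_M = 0 gives the reaction function q_M = (366 - 3q_C)/6.
The leader anticipates this reaction. Substituting into P = 464 - 3Q gives P = 281 - (3/2)q_C, so π_C = (281 - (3/2)q_C)q_C - 98q_C.
The leader's first-order condition 183 - 3q_C = 0 yields q_C = 61.
Then q_M = (366 - 3·61)/6 = 61/2.

30.50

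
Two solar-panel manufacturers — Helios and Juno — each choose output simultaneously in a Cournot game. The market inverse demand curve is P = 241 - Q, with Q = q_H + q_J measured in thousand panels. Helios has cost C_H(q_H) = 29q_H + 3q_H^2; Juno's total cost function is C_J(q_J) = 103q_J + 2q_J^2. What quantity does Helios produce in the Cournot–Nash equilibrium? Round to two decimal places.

Helios's profit: π_H = (241 - Q)q_H - (29q_H + 3q_H²). Setting ∂π_H/∂q_H = 0: 212 - 8q_H - (q_J) = 0.
Juno's profit: π_J = (241 - Q)q_J - (103q_J + 2q_J²). Setting ∂π_J/∂q_J = 0: 138 - 6q_J - (q_H) = 0.
Best responses: q_H = (212 - q_J)/8, q_J = (138 - q_H)/6.
Solving the pair: q_H = 1134/47, q_J = 892/47.

24.13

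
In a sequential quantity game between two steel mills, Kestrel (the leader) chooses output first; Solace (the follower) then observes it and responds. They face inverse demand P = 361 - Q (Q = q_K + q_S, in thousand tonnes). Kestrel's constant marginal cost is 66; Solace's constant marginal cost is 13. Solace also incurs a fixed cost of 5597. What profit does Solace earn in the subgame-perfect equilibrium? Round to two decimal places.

The follower Solace best-responds to any q_K: π_S = (361 - Q)q_S - 13q_S.
Follower FOC: 348 - q_K - 2q_S = 0, so q_S(q_K) = (348 - q_K)/2.
Kestrel substitutes q_S(q_K) into its own profit: π_K = q_K(361 - q_K - (348 - q_K)/2) - 66q_K = (187 - (1/2)q_K)q_K - 66q_K.
Maximising: ∂π_K/∂q_K = 121 - q_K = 0, giving q_K = 121.
Then q_S = (348 - 121)/2 = 227/2.
Price P = 361 - 469/2 = 253/2.
Solace's profit: (253/2 - 13)·(227/2) - 5597 = 7285.2500.

7285.25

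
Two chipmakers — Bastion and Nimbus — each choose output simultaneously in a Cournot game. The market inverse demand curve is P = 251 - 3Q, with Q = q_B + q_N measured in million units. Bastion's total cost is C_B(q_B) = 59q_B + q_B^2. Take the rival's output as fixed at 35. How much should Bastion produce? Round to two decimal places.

With the rival's output fixed at 35, Bastion's profit is π_B = (251 - 3·35 - 3q_B)q_B - (59q_B + q_B²) = (146 - 3q_B)q_B - (59q_B + q_B²).
∂π_B/∂q_B = 87 - 8q_B = 0, so q_B = 87/8.

10.88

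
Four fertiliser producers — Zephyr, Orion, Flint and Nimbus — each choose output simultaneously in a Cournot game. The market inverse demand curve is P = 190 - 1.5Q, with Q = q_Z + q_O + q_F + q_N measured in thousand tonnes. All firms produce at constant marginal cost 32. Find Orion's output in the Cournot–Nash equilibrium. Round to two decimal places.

21.07

A representative firm's profit is π_i = q_i(190 - 1.5Q) - 32q_i.
First-order condition (treating rivals' output as given): 158 - 3q_i - (3/2)·Σ_{j≠i} q_j = 0.
With identical firms every q_j equals q_i, so Σ_{j≠i} q_j = 3q_i and 158 = (15/2)q_i, giving q_i = 316/15.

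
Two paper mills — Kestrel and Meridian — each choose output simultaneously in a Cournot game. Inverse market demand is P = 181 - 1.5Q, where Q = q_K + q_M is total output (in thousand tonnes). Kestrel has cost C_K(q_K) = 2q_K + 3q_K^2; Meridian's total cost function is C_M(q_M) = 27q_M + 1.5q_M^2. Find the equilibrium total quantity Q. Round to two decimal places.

37.88

Kestrel's profit: π_K = (181 - 1.5Q)q_K - (2q_K + 3q_K²). Setting ∂π_K/∂q_K = 0: 179 - 9q_K - (3/2)(q_M) = 0.
Meridian's first-order condition: 154 - 6q_M - (3/2)(q_K) = 0.
So q_K = (179 - (3/2)q_M)/9 and q_M = (154 - (3/2)q_K)/6.
Solving the pair: q_K = 1124/69, q_M = 1490/69.
Total output Q = 1124/69 + 1490/69 = 37.8841.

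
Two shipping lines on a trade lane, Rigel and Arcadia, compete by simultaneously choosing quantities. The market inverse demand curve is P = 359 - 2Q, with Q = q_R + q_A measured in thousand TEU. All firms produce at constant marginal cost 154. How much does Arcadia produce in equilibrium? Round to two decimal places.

Each firm earns π_i = (359 - 2Q)q_i - 154q_i.
Setting ∂π_i/∂q_i = 0 with rivals' quantities fixed: 205 - 4q_i - 2q_j = 0.
By symmetry each firm produces the same amount; substituting q_j = q_i yields q_i = 205/6.

34.17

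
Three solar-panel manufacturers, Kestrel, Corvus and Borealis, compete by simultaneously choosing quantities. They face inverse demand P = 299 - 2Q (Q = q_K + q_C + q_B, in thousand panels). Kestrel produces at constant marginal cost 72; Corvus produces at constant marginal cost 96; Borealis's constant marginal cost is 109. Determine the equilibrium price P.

Kestrel's profit: π_K = (299 - 2Q)q_K - (72q_K). Setting ∂π_K/∂q_K = 0: 227 - 4q_K - 2(q_C + q_B) = 0.
Corvus's profit: π_C = (299 - 2Q)q_C - (96q_C). Setting ∂π_C/∂q_C = 0: 203 - 4q_C - 2(q_K + q_B) = 0.
Borealis's profit: π_B = (299 - 2Q)q_B - (109q_B). Setting ∂π_B/∂q_B = 0: 190 - 4q_B - 2(q_K + q_C) = 0.
Adding the 3 conditions: 620 − 4Q − 4Q = 0, i.e. Q = 155/2.
Back-substituting: q_K = (227 − 155)/2 = 36, q_C = (203 − 155)/2 = 24, q_B = (190 − 155)/2 = 35/2.
Total output Q = 155/2, so price P = 299 - 2·(155/2) = 144.

144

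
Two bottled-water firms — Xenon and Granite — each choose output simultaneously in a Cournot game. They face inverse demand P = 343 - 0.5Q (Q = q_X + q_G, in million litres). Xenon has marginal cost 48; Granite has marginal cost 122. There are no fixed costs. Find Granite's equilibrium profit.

4802

Xenon's profit: π_X = (343 - 0.5Q)q_X - (48q_X). Setting ∂π_X/∂q_X = 0: 295 - q_X - (1/2)(q_G) = 0.
Granite's profit: π_G = (343 - 0.5Q)q_G - (122q_G). Setting ∂π_G/∂q_G = 0: 221 - q_G - (1/2)(q_X) = 0.
Rearranging gives the reaction functions q_X = (295 - (1/2)q_G) and q_G = (221 - (1/2)q_X).
Solving the pair: q_X = 246, q_G = 98.
Price P = 343 - (1/2)·344 = 171.
Granite's profit: (171 - 122)·98 = 4802.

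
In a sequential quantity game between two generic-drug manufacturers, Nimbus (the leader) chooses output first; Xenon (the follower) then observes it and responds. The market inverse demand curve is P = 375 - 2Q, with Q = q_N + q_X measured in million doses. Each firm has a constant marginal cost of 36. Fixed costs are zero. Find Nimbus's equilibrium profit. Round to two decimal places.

7182.56

The follower Xenon best-responds to any q_N: π_X = (375 - 2Q)q_X - 36q_X.
∂π_X/∂q_X = 339 - 2q_N - 4q_X = 0 gives the reaction function q_X = (339 - 2q_N)/4.
Nimbus substitutes q_X(q_N) into its own profit: π_N = q_N(375 - 2q_N - (339 - 2q_N)/2) - 36q_N = (411/2 - q_N)q_N - 36q_N.
Maximising: ∂π_N/∂q_N = 339/2 - 2q_N = 0, giving q_N = 339/4.
Then q_X = (339 - 2·(339/4))/4 = 339/8.
Price P = 375 - 2·(1017/8) = 483/4.
Nimbus's profit: (483/4 - 36)·(339/4) = 7182.5625.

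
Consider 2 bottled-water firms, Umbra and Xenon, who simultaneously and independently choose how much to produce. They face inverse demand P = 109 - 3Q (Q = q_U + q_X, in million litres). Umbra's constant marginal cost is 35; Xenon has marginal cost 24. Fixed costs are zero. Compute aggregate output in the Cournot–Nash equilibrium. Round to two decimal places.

17.67

Umbra's profit: π_U = (109 - 3Q)q_U - (35q_U). Setting ∂π_U/∂q_U = 0: 74 - 6q_U - 3(q_X) = 0.
Xenon's profit: π_X = (109 - 3Q)q_X - (24q_X). Setting ∂π_X/∂q_X = 0: 85 - 6q_X - 3(q_U) = 0.
Rearranging gives the reaction functions q_U = (74 - 3q_X)/6 and q_X = (85 - 3q_U)/6.
Substituting one into the other gives q_U = 7 and q_X = 32/3.
Total output Q = 7 + 32/3 = 53/3.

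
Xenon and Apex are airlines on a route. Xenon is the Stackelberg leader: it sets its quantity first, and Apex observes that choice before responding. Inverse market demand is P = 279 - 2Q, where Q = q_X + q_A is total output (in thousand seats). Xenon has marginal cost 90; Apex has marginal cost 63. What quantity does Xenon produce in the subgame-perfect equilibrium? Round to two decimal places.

Solve by backward induction. Given q_X, the follower Apex maximises π_A = (279 - 2q_X - 2q_A)q_A - 63q_A.
Setting the follower's marginal profit to zero, 216 - 2q_X - 4q_A = 0, i.e. q_A = (216 - 2q_X)/4.
The leader anticipates this reaction. Substituting into P = 279 - 2Q gives P = 171 - q_X, so π_X = (171 - q_X)q_X - 90q_X.
Leader FOC: 81 - 2q_X = 0, so q_X = 81/2.
Then q_A = (216 - 2·(81/2))/4 = 135/4.

40.50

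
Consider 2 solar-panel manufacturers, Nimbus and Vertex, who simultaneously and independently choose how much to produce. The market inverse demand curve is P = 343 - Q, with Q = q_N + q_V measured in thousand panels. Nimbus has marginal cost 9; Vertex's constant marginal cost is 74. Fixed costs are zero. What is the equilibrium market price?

142

Nimbus's profit: π_N = (343 - Q)q_N - (9q_N). Setting ∂π_N/∂q_N = 0: 334 - 2q_N - (q_V) = 0.
Vertex's first-order condition: 269 - 2q_V - (q_N) = 0.
So q_N = (334 - q_V)/2 and q_V = (269 - q_N)/2.
Solving the pair: q_N = 133, q_V = 68.
Total output Q = 201, so price P = 343 - 201 = 142.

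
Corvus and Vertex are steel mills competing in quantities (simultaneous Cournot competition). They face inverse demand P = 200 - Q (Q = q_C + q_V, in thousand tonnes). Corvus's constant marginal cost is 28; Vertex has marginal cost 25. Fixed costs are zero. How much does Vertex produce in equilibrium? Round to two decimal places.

Corvus's profit: π_C = (200 - Q)q_C - (28q_C). Setting ∂π_C/∂q_C = 0: 172 - 2q_C - (q_V) = 0.
Vertex's profit: π_V = (200 - Q)q_V - (25q_V). Setting ∂π_V/∂q_V = 0: 175 - 2q_V - (q_C) = 0.
Best responses: q_C = (172 - q_V)/2, q_V = (175 - q_C)/2.
Solving the pair: q_C = 169/3, q_V = 178/3.

59.33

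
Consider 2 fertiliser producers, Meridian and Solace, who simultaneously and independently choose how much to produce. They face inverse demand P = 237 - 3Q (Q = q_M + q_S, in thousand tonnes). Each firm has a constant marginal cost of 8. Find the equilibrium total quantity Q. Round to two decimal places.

Each firm earns π_i = (237 - 3Q)q_i - 8q_i.
First-order condition (treating rivals' output as given): 229 - 6q_i - 3q_j = 0.
By symmetry each firm produces the same amount; substituting q_j = q_i yields q_i = 229/9.
Total output Q = 229/9 + 229/9 = 458/9.

50.89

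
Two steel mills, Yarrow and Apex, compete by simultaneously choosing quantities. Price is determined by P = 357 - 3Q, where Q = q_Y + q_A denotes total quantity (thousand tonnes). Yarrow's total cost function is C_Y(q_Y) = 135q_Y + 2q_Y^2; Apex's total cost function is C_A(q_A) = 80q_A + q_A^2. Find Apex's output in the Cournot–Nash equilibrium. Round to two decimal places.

Yarrow's profit: π_Y = (357 - 3Q)q_Y - (135q_Y + 2q_Y²). Setting ∂π_Y/∂q_Y = 0: 222 - 10q_Y - 3(q_A) = 0.
Apex's first-order condition: 277 - 8q_A - 3(q_Y) = 0.
Best responses: q_Y = (222 - 3q_A)/10, q_A = (277 - 3q_Y)/8.
Substituting one into the other gives q_Y = 945/71 and q_A = 29.6338.

29.63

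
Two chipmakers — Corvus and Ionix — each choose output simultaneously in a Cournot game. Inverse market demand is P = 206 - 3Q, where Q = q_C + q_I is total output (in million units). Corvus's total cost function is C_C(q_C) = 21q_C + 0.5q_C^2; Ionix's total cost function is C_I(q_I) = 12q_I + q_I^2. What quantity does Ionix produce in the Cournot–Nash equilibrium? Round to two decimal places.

Corvus's profit: π_C = (206 - 3Q)q_C - (21q_C + (1/2)q_C²). Setting ∂π_C/∂q_C = 0: 185 - 7q_C - 3(q_I) = 0.
Ionix's profit: π_I = (206 - 3Q)q_I - (12q_I + q_I²). Setting ∂π_I/∂q_I = 0: 194 - 8q_I - 3(q_C) = 0.
So q_C = (185 - 3q_I)/7 and q_I = (194 - 3q_C)/8.
Solving the pair: q_C = 898/47, q_I = 803/47.

17.09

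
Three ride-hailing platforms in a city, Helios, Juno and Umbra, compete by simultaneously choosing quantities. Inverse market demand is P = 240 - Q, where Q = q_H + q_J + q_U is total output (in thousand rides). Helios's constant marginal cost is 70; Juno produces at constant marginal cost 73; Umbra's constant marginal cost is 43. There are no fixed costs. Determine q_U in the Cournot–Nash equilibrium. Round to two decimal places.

63.50

Helios's profit: π_H = (240 - Q)q_H - (70q_H). Setting ∂π_H/∂q_H = 0: 170 - 2q_H - (q_J + q_U) = 0.
Juno's profit: π_J = (240 - Q)q_J - (73q_J). Setting ∂π_J/∂q_J = 0: 167 - 2q_J - (q_H + q_U) = 0.
Umbra's first-order condition: 197 - 2q_U - (q_H + q_J) = 0.
Adding the 3 first-order conditions: 534 − 4Q = 0, so Q = 267/2.
Back-substituting: q_H = (170 − 267/2) = 73/2, q_J = (167 − 267/2) = 67/2, q_U = (197 − 267/2) = 127/2.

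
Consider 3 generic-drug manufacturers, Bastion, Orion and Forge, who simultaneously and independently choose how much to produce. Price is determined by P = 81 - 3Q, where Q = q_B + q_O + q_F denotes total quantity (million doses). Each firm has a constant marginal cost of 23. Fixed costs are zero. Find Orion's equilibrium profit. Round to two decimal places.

70.08

A representative firm's profit is π_i = q_i(81 - 3Q) - 23q_i.
Setting ∂π_i/∂q_i = 0 with rivals' quantities fixed: 58 - 6q_i - 3·Σ_{j≠i} q_j = 0.
By symmetry each firm produces the same amount; substituting Σ_{j≠i} q_j = 2q_i yields q_i = 58/12 = 29/6.
Price P = 81 - 3·(29/2) = 75/2.
Orion's profit: (75/2 - 23)·(29/6) = 841/12.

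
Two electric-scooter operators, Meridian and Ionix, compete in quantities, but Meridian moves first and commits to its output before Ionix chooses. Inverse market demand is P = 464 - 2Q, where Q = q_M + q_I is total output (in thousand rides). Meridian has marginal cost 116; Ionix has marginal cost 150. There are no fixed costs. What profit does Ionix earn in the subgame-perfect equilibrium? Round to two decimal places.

1891.13

Solve by backward induction. Given q_M, the follower Ionix maximises π_I = (464 - 2q_M - 2q_I)q_I - 150q_I.
Setting the follower's marginal profit to zero, 314 - 2q_M - 4q_I = 0, i.e. q_I = (314 - 2q_M)/4.
Meridian substitutes q_I(q_M) into its own profit: π_M = q_M(464 - 2q_M - (314 - 2q_M)/2) - 116q_M = (307 - q_M)q_M - 116q_M.
Maximising: ∂π_M/∂q_M = 191 - 2q_M = 0, giving q_M = 191/2.
Then q_I = (314 - 2·(191/2))/4 = 123/4.
Price P = 464 - 2·(505/4) = 423/2.
Ionix's profit: (423/2 - 150)·(123/4) = 1891.1250.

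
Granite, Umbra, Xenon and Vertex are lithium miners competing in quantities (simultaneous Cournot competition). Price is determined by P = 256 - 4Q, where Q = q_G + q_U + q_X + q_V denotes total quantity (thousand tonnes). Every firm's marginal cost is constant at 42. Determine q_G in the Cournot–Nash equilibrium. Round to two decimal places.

10.70

Each firm earns π_i = (256 - 4Q)q_i - 42q_i.
First-order condition (treating rivals' output as given): 214 - 8q_i - 4·Σ_{j≠i} q_j = 0.
With identical firms every q_j equals q_i, so Σ_{j≠i} q_j = 3q_i and 214 = 20q_i, giving q_i = 107/10.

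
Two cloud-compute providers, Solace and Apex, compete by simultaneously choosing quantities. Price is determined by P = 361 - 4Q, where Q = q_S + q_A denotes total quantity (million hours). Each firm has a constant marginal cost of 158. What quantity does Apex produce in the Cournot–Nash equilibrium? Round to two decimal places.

A representative firm's profit is π_i = q_i(361 - 4Q) - 158q_i.
First-order condition (treating rivals' output as given): 203 - 8q_i - 4q_j = 0.
By symmetry each firm produces the same amount; substituting q_j = q_i yields q_i = 203/12.

16.92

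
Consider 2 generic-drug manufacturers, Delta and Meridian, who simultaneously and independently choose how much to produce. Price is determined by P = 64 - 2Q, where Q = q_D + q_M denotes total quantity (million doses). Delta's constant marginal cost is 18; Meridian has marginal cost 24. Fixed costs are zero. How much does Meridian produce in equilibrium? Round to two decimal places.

Delta's profit: π_D = (64 - 2Q)q_D - (18q_D). Setting ∂π_D/∂q_D = 0: 46 - 4q_D - 2(q_M) = 0.
Meridian's first-order condition: 40 - 4q_M - 2(q_D) = 0.
Best responses: q_D = (46 - 2q_M)/4, q_M = (40 - 2q_D)/4.
Substituting one into the other gives q_D = 26/3 and q_M = 17/3.

5.67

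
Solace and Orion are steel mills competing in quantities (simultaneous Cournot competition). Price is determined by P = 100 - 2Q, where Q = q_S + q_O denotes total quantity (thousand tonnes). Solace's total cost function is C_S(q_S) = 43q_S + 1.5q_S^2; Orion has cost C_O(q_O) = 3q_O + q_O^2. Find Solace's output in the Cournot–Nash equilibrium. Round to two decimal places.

Solace's profit: π_S = (100 - 2Q)q_S - (43q_S + (3/2)q_S²). Setting ∂π_S/∂q_S = 0: 57 - 7q_S - 2(q_O) = 0.
Orion's first-order condition: 97 - 6q_O - 2(q_S) = 0.
So q_S = (57 - 2q_O)/7 and q_O = (97 - 2q_S)/6.
Substituting one into the other gives q_S = 74/19 and q_O = 565/38.

3.89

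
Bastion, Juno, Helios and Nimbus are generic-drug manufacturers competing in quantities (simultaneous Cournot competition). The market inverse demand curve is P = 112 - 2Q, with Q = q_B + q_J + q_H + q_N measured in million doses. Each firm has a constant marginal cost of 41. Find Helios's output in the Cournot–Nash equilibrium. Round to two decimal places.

Each firm earns π_i = (112 - 2Q)q_i - 41q_i.
Setting ∂π_i/∂q_i = 0 with rivals' quantities fixed: 71 - 4q_i - 2·Σ_{j≠i} q_j = 0.
With identical firms every q_j equals q_i, so Σ_{j≠i} q_j = 3q_i and 71 = 10q_i, giving q_i = 71/10.

7.10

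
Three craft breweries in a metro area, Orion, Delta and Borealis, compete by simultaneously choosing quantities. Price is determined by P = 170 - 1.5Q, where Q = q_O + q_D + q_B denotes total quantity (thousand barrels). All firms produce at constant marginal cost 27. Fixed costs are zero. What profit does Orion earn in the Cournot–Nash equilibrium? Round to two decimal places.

A representative firm's profit is π_i = q_i(170 - 1.5Q) - 27q_i.
Setting ∂π_i/∂q_i = 0 with rivals' quantities fixed: 143 - 3q_i - (3/2)·Σ_{j≠i} q_j = 0.
By symmetry each firm produces the same amount; substituting Σ_{j≠i} q_j = 2q_i yields q_i = 143/6.
Price P = 170 - (3/2)·(143/2) = 251/4.
Orion's profit: (251/4 - 27)·(143/6) = 852.0417.

852.04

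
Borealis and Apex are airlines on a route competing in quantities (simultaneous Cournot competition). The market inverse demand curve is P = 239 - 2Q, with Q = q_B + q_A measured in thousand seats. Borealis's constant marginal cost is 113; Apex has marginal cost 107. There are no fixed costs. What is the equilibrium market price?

153

Borealis's profit: π_B = (239 - 2Q)q_B - (113q_B). Setting ∂π_B/∂q_B = 0: 126 - 4q_B - 2(q_A) = 0.
Apex's first-order condition: 132 - 4q_A - 2(q_B) = 0.
Best responses: q_B = (126 - 2q_A)/4, q_A = (132 - 2q_B)/4.
Solving the pair: q_B = 20, q_A = 23.
Total output Q = 43, so price P = 239 - 2·43 = 153.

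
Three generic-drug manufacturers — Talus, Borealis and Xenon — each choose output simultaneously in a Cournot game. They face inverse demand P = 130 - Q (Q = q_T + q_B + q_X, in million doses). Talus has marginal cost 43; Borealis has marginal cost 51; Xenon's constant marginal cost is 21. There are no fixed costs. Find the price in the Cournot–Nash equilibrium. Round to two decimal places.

Talus's profit: π_T = (130 - Q)q_T - (43q_T). Setting ∂π_T/∂q_T = 0: 87 - 2q_T - (q_B + q_X) = 0.
Borealis's first-order condition: 79 - 2q_B - (q_T + q_X) = 0.
Xenon's profit: π_X = (130 - Q)q_X - (21q_X). Setting ∂π_X/∂q_X = 0: 109 - 2q_X - (q_T + q_B) = 0.
Adding the 3 first-order conditions: 275 − 4Q = 0, so Q = 275/4.
Back-substituting: q_T = (87 − 275/4) = 73/4, q_B = (79 − 275/4) = 41/4, q_X = (109 − 275/4) = 161/4.
Total output Q = 275/4, so price P = 130 - 275/4 = 245/4.

61.25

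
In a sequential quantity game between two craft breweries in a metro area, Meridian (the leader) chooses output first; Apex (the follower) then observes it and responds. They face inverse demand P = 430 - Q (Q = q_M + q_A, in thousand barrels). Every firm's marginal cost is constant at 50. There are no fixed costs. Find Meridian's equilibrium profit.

18050

Solve by backward induction. Given q_M, the follower Apex maximises π_A = (430 - q_M - q_A)q_A - 50q_A.
Follower FOC: 380 - q_M - 2q_A = 0, so q_A(q_M) = (380 - q_M)/2.
Meridian substitutes q_A(q_M) into its own profit: π_M = q_M(430 - q_M - (380 - q_M)/2) - 50q_M = (240 - (1/2)q_M)q_M - 50q_M.
Leader FOC: 190 - q_M = 0, so q_M = 190.
Then q_A = (380 - 190)/2 = 95.
Price P = 430 - 285 = 145.
Meridian's profit: (145 - 50)·190 = 18050.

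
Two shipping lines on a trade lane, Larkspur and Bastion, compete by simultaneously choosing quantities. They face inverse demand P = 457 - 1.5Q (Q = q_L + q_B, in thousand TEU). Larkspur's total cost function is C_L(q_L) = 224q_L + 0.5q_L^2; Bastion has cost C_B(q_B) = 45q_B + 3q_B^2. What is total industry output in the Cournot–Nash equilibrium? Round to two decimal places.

82.30

Larkspur's profit: π_L = (457 - 1.5Q)q_L - (224q_L + (1/2)q_L²). Setting ∂π_L/∂q_L = 0: 233 - 4q_L - (3/2)(q_B) = 0.
Bastion's profit: π_B = (457 - 1.5Q)q_B - (45q_B + 3q_B²). Setting ∂π_B/∂q_B = 0: 412 - 9q_B - (3/2)(q_L) = 0.
So q_L = (233 - (3/2)q_B)/4 and q_B = (412 - (3/2)q_L)/9.
Solving the pair: q_L = 1972/45, q_B = 38.4741.
Total output Q = 1972/45 + 38.4741 = 82.2963.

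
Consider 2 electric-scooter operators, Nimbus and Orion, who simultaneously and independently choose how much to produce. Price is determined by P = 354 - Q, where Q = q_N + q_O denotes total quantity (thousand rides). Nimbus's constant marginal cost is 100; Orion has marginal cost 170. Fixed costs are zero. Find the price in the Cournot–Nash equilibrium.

208

Nimbus's profit: π_N = (354 - Q)q_N - (100q_N). Setting ∂π_N/∂q_N = 0: 254 - 2q_N - (q_O) = 0.
Orion's first-order condition: 184 - 2q_O - (q_N) = 0.
Rearranging gives the reaction functions q_N = (254 - q_O)/2 and q_O = (184 - q_N)/2.
Solving the pair: q_N = 108, q_O = 38.
Total output Q = 146, so price P = 354 - 146 = 208.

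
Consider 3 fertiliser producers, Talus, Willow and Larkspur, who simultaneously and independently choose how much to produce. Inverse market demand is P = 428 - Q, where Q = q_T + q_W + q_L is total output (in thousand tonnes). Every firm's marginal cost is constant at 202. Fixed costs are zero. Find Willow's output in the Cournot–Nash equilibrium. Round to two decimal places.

Each firm earns π_i = (428 - Q)q_i - 202q_i.
First-order condition (treating rivals' output as given): 226 - 2q_i - Σ_{j≠i} q_j = 0.
By symmetry each firm produces the same amount; substituting Σ_{j≠i} q_j = 2q_i yields q_i = 226/4 = 113/2.

56.50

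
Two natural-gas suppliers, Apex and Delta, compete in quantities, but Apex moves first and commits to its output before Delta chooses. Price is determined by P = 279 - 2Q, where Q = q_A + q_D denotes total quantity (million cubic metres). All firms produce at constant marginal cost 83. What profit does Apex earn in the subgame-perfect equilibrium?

The follower Delta best-responds to any q_A: π_D = (279 - 2Q)q_D - 83q_D.
Setting the follower's marginal profit to zero, 196 - 2q_A - 4q_D = 0, i.e. q_D = (196 - 2q_A)/4.
The leader anticipates this reaction. Substituting into P = 279 - 2Q gives P = 181 - q_A, so π_A = (181 - q_A)q_A - 83q_A.
Maximising: ∂π_A/∂q_A = 98 - 2q_A = 0, giving q_A = 49.
Then q_D = (196 - 2·49)/4 = 49/2.
Price P = 279 - 2·(147/2) = 132.
Apex's profit: (132 - 83)·49 = 2401.

2401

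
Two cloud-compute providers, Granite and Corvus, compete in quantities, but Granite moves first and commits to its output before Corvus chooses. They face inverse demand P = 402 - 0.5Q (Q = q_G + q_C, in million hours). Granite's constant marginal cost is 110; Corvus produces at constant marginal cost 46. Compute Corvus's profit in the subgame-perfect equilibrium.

The follower Corvus best-responds to any q_G: π_C = (402 - 0.5Q)q_C - 46q_C.
∂π_C/∂q_C = 356 - (1/2)q_G - q_C = 0 gives the reaction function q_C = (356 - (1/2)q_G).
The leader anticipates this reaction. Substituting into P = 402 - 0.5Q gives P = 224 - (1/4)q_G, so π_G = (224 - (1/4)q_G)q_G - 110q_G.
Leader FOC: 114 - (1/2)q_G = 0, so q_G = 228.
Then q_C = (356 - (1/2)·228) = 242.
Price P = 402 - (1/2)·470 = 167.
Corvus's profit: (167 - 46)·242 = 29282.

29282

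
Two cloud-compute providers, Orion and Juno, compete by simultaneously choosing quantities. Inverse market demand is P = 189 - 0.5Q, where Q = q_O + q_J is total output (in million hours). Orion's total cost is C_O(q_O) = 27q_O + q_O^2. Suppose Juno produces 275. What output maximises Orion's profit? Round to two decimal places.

With the rival's output fixed at 275, Orion's profit is π_O = (189 - (1/2)·275 - (1/2)q_O)q_O - (27q_O + q_O²) = (103/2 - (1/2)q_O)q_O - (27q_O + q_O²).
∂π_O/∂q_O = 49/2 - 3q_O = 0, so q_O = 49/6.

8.17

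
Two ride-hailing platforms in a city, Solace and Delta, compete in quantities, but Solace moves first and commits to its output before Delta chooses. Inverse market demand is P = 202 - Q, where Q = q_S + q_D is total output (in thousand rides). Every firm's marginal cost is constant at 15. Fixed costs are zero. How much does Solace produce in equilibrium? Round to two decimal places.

The follower Delta best-responds to any q_S: π_D = (202 - Q)q_D - 15q_D.
Follower FOC: 187 - q_S - 2q_D = 0, so q_D(q_S) = (187 - q_S)/2.
The leader anticipates this reaction. Substituting into P = 202 - Q gives P = 217/2 - (1/2)q_S, so π_S = (217/2 - (1/2)q_S)q_S - 15q_S.
The leader's first-order condition 187/2 - q_S = 0 yields q_S = 187/2.
Then q_D = (187 - 187/2)/2 = 187/4.

93.50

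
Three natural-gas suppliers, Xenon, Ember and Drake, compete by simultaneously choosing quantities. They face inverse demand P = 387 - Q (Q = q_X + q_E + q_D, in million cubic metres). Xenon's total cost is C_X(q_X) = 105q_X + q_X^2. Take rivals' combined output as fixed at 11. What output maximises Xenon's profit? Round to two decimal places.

With rivals' combined output fixed at 11, Xenon's profit is π_X = (387 - 11 - q_X)q_X - (105q_X + q_X²) = (376 - q_X)q_X - (105q_X + q_X²).
∂π_X/∂q_X = 271 - 4q_X = 0, so q_X = 271/4.

67.75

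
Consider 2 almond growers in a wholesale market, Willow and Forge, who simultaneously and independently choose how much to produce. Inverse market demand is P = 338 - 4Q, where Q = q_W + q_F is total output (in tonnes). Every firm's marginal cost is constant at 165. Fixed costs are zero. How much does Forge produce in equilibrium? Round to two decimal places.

14.42

Each firm earns π_i = (338 - 4Q)q_i - 165q_i.
First-order condition (treating rivals' output as given): 173 - 8q_i - 4q_j = 0.
With identical firms every q_j equals q_i, so q_j = q_i and 173 = 12q_i, giving q_i = 173/12.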